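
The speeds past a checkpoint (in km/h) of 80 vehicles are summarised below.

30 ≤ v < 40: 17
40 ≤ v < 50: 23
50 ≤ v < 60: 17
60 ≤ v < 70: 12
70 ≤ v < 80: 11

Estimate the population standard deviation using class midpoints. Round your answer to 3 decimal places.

13.247

Midpoints: 35, 45, 55, 65, 75
n = 80, Σfm = 4170, mean = 52.1250
Σfm² = 231400
Σf(m − x̄)² = Σfm² − (Σfm)²/n = 231400 − 4170²/80 = 14038.7500
Population variance = 14038.7500 / 80 = 175.4844
Standard deviation = √175.4844 = 13.2471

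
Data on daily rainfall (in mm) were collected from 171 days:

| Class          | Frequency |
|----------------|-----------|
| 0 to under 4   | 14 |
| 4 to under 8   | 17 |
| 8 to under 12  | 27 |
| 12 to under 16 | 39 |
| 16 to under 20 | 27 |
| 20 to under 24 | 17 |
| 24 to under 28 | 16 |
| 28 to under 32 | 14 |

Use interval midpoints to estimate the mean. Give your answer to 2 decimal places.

15.45

Midpoints: 2, 6, 10, 14, 18, 22, 26, 30
Σfm = 14×2 + 17×6 + 27×10 + 39×14 + 27×18 + 17×22 + 16×26 + 14×30 = 2642
n = Σf = 171
Mean = 2642 / 171 = 15.4503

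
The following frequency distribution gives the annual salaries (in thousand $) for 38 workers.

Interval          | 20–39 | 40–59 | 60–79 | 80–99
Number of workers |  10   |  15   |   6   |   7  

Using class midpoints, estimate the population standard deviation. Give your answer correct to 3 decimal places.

Midpoints: 29.5, 49.5, 69.5, 89.5
n = 38, Σfm = 2081, mean = 54.7632
Σfm² = 130509.5
Σf(m − x̄)² = Σfm² − (Σfm)²/n = 130509.5 − 2081²/38 = 16547.3684
Population variance = 16547.3684 / 38 = 435.4571
Standard deviation = √435.4571 = 20.8676

20.868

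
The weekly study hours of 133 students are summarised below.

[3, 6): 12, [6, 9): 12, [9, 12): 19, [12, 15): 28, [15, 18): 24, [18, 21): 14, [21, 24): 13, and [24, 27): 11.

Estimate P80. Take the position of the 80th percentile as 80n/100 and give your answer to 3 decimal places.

Cumulative frequencies: 12, 24, 43, 71, 95, 109, 122, 133
n = 133; position = 80n/100 = 106.4.
This falls in the class [18, 21): L = 18, F = 95, f = 14, h = 3.
80th percentile ≈ 18 + ((106.4 − 95) / 14) × 3 = 20.4429

20.443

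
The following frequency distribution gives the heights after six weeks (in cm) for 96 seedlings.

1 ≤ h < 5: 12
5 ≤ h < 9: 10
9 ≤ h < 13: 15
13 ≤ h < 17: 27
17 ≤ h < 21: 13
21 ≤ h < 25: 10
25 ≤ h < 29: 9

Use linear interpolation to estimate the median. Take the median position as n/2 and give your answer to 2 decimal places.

14.63

Cumulative frequencies: 12, 22, 37, 64, 77, 87, 96
n = 96; position = n/2 = 48.
This falls in the class 13 ≤ h < 17: L = 13, F = 37, f = 27, h = 4.
Median ≈ 13 + ((48 − 37) / 27) × 4 = 14.6296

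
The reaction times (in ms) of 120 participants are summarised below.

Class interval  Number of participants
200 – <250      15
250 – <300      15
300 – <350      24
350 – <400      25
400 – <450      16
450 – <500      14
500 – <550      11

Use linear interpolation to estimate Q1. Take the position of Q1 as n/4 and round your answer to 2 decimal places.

300.00

Cumulative frequencies: 15, 30, 54, 79, 95, 109, 120
n = 120; position = n/4 = 30.
This falls in the class 250 – <300: L = 250, F = 15, f = 15, h = 50.
Lower quartile ≈ 250 + ((30 − 15) / 15) × 50 = 300.0000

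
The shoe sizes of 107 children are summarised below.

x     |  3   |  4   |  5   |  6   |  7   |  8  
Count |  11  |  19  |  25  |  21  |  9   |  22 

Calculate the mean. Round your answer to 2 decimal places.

5.60

Values: 3, 4, 5, 6, 7, 8
Σfx = 11×3 + 19×4 + 25×5 + 21×6 + 9×7 + 22×8 = 599
n = Σf = 107
Mean = 599 / 107 = 5.5981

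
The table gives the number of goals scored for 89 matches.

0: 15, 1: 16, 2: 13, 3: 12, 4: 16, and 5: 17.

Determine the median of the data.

Cumulative frequencies: 15, 31, 44, 56, 72, 89
n = 89, so the median is the value in position (n+1)/2 = 45.
Position 45 falls at value 3.

3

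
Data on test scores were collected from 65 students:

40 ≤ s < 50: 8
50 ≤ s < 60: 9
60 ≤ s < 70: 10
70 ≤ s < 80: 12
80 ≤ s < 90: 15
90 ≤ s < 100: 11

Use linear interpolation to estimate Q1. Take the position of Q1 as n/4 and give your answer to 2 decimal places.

Cumulative frequencies: 8, 17, 27, 39, 54, 65
n = 65; position = n/4 = 16.25.
This falls in the class 50 ≤ s < 60: L = 50, F = 8, f = 9, h = 10.
Lower quartile ≈ 50 + ((16.25 − 8) / 9) × 10 = 59.1667

59.17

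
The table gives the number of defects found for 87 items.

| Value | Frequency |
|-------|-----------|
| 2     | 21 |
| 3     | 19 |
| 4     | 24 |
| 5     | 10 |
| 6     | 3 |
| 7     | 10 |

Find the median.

Cumulative frequencies: 21, 40, 64, 74, 77, 87
n = 87, so the median is the value in position (n+1)/2 = 44.
Position 44 falls at value 4.

4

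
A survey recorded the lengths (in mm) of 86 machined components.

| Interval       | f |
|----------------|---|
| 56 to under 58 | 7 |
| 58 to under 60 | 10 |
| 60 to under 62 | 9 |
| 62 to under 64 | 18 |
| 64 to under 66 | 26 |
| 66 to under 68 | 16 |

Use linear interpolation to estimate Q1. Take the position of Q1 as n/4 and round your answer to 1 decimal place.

Cumulative frequencies: 7, 17, 26, 44, 70, 86
n = 86; position = n/4 = 21.5.
This falls in the class 60 to under 62: L = 60, F = 17, f = 9, h = 2.
Lower quartile ≈ 60 + ((21.5 − 17) / 9) × 2 = 61.0000

61.0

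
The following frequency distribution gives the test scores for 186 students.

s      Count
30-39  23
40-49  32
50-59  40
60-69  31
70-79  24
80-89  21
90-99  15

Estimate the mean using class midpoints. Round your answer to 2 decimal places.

Midpoints: 34.5, 44.5, 54.5, 64.5, 74.5, 84.5, 94.5
Σfm = 23×34.5 + 32×44.5 + 40×54.5 + 31×64.5 + 24×74.5 + 21×84.5 + 15×94.5 = 11377
n = Σf = 186
Mean = 11377 / 186 = 61.1667

61.17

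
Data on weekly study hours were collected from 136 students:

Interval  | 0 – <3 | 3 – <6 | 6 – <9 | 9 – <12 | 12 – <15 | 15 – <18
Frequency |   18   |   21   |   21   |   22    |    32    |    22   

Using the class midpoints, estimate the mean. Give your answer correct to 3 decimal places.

Midpoints: 1.5, 4.5, 7.5, 10.5, 13.5, 16.5
Σfm = 18×1.5 + 21×4.5 + 21×7.5 + 22×10.5 + 32×13.5 + 22×16.5 = 1305
n = Σf = 136
Mean = 1305 / 136 = 9.5956

9.596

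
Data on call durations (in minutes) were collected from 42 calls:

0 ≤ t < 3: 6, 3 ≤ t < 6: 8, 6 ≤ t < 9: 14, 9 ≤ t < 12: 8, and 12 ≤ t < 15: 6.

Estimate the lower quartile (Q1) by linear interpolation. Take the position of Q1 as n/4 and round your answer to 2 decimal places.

4.69

Cumulative frequencies: 6, 14, 28, 36, 42
n = 42; position = n/4 = 10.5.
This falls in the class 3 ≤ t < 6: L = 3, F = 6, f = 8, h = 3.
Lower quartile ≈ 3 + ((10.5 − 6) / 8) × 3 = 4.6875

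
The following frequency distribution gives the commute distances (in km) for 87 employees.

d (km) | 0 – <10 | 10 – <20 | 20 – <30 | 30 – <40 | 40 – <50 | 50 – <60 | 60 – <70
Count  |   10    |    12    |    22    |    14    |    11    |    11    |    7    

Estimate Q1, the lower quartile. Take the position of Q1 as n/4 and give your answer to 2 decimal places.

Cumulative frequencies: 10, 22, 44, 58, 69, 80, 87
n = 87; position = n/4 = 21.75.
This falls in the class 10 – <20: L = 10, F = 10, f = 12, h = 10.
Lower quartile ≈ 10 + ((21.75 − 10) / 12) × 10 = 19.7917

19.79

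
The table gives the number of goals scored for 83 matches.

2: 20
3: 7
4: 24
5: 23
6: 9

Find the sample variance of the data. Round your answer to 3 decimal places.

1.775

Values: 2, 3, 4, 5, 6
n = 83, Σfx = 326, mean = 3.9277
Σfx² = 1426
Σf(x − x̄)² = Σfx² − (Σfx)²/n = 1426 − 326²/83 = 145.5663
Sample variance = 145.5663 / 82 = 1.7752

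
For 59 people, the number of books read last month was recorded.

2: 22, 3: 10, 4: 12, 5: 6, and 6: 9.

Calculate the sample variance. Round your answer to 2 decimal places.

2.15

Values: 2, 3, 4, 5, 6
n = 59, Σfx = 206, mean = 3.4915
Σfx² = 844
Σf(x − x̄)² = Σfx² − (Σfx)²/n = 844 − 206²/59 = 124.7458
Sample variance = 124.7458 / 58 = 2.1508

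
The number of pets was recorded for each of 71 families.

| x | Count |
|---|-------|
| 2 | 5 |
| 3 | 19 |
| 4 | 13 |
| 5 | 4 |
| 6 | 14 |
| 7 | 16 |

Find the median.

4

Cumulative frequencies: 5, 24, 37, 41, 55, 71
n = 71, so the median is the value in position (n+1)/2 = 36.
Position 36 falls at value 4.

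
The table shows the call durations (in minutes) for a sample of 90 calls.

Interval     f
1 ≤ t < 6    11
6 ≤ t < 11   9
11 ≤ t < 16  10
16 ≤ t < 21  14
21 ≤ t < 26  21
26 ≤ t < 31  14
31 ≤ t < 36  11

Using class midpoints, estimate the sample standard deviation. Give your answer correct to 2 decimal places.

9.42

Midpoints: 3.5, 8.5, 13.5, 18.5, 23.5, 28.5, 33.5
n = 90, Σfm = 1770, mean = 19.6667
Σfm² = 42712.5
Σf(m − x̄)² = Σfm² − (Σfm)²/n = 42712.5 − 1770²/90 = 7902.5000
Sample variance = 7902.5000 / 89 = 88.7921
Standard deviation = √88.7921 = 9.4230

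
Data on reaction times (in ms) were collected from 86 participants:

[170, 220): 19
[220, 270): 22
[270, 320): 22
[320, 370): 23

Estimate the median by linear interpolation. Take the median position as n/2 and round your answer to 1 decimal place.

Cumulative frequencies: 19, 41, 63, 86
n = 86; position = n/2 = 43.
This falls in the class [270, 320): L = 270, F = 41, f = 22, h = 50.
Median ≈ 270 + ((43 − 41) / 22) × 50 = 274.5455

274.5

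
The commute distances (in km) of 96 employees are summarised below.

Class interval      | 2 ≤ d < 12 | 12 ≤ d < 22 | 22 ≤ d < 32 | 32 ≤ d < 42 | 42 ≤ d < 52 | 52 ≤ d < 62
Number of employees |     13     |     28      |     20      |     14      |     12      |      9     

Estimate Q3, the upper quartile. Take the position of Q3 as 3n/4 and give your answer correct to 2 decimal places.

39.86

Cumulative frequencies: 13, 41, 61, 75, 87, 96
n = 96; position = 3n/4 = 72.
This falls in the class 32 ≤ d < 42: L = 32, F = 61, f = 14, h = 10.
Upper quartile ≈ 32 + ((72 − 61) / 14) × 10 = 39.8571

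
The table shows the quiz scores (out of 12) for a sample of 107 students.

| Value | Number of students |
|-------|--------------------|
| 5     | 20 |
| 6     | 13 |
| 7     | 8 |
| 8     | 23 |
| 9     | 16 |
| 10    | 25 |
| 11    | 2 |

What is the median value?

Cumulative frequencies: 20, 33, 41, 64, 80, 105, 107
n = 107, so the median is the value in position (n+1)/2 = 54.
Position 54 falls at value 8.

8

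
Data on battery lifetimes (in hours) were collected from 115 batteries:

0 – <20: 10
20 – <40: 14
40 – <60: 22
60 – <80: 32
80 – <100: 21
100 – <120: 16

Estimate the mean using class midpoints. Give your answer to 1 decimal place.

Midpoints: 10, 30, 50, 70, 90, 110
Σfm = 10×10 + 14×30 + 22×50 + 32×70 + 21×90 + 16×110 = 7510
n = Σf = 115
Mean = 7510 / 115 = 65.3043

65.3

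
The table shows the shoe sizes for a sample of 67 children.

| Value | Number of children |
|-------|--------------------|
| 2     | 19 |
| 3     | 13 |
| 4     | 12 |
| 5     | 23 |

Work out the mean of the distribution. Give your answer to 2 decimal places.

3.58

Values: 2, 3, 4, 5
Σfx = 19×2 + 13×3 + 12×4 + 23×5 = 240
n = Σf = 67
Mean = 240 / 67 = 3.5821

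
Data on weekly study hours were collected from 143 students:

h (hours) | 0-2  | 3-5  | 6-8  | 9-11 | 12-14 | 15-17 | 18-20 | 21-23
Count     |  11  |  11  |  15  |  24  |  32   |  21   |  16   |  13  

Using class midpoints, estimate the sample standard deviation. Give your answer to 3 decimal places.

5.906

Midpoints: 1, 4, 7, 10, 13, 16, 19, 22
n = 143, Σfm = 1742, mean = 12.1818
Σfm² = 26174
Σf(m − x̄)² = Σfm² − (Σfm)²/n = 26174 − 1742²/143 = 4953.2727
Sample variance = 4953.2727 / 142 = 34.8822
Standard deviation = √34.8822 = 5.9061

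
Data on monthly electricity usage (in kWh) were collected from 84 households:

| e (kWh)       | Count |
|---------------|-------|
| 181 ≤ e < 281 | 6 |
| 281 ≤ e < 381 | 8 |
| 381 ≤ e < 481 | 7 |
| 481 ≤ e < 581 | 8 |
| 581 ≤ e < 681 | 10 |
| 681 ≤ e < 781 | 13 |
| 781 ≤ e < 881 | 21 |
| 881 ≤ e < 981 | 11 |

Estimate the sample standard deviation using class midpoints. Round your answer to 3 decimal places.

218.468

Midpoints: 231, 331, 431, 531, 631, 731, 831, 931
n = 84, Σfm = 54804, mean = 652.4286
Σfm² = 39717124
Σf(m − x̄)² = Σfm² − (Σfm)²/n = 39717124 − 54804²/84 = 3961428.5714
Sample variance = 3961428.5714 / 83 = 47728.0551
Standard deviation = √47728.0551 = 218.4675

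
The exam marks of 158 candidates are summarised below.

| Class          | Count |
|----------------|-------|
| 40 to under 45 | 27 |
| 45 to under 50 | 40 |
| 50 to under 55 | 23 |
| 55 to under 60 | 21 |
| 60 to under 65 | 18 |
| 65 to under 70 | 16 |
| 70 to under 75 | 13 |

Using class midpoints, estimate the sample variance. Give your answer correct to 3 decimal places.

90.427

Midpoints: 42.5, 47.5, 52.5, 57.5, 62.5, 67.5, 72.5
n = 158, Σfm = 8610, mean = 54.4937
Σfm² = 483387.5
Σf(m − x̄)² = Σfm² − (Σfm)²/n = 483387.5 − 8610²/158 = 14196.9937
Sample variance = 14196.9937 / 157 = 90.4267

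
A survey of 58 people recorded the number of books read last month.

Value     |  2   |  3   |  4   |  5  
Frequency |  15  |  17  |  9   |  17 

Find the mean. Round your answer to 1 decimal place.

3.5

Values: 2, 3, 4, 5
Σfx = 15×2 + 17×3 + 9×4 + 17×5 = 202
n = Σf = 58
Mean = 202 / 58 = 3.4828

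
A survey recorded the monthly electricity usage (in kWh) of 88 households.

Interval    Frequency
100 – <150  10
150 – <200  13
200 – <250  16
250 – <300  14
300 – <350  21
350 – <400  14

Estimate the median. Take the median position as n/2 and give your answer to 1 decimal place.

267.9

Cumulative frequencies: 10, 23, 39, 53, 74, 88
n = 88; position = n/2 = 44.
This falls in the class 250 – <300: L = 250, F = 39, f = 14, h = 50.
Median ≈ 250 + ((44 − 39) / 14) × 50 = 267.8571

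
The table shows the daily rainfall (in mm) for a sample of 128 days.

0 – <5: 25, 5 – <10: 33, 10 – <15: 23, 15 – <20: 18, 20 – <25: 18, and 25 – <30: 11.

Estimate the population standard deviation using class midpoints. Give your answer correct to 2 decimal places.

7.93

Midpoints: 2.5, 7.5, 12.5, 17.5, 22.5, 27.5
n = 128, Σfm = 1620, mean = 12.6562
Σfm² = 28550
Σf(m − x̄)² = Σfm² − (Σfm)²/n = 28550 − 1620²/128 = 8046.8750
Population variance = 8046.8750 / 128 = 62.8662
Standard deviation = √62.8662 = 7.9288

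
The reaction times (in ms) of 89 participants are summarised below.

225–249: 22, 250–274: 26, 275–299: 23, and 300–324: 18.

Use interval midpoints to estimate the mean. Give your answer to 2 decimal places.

272.39

Midpoints: 237, 262, 287, 312
Σfm = 22×237 + 26×262 + 23×287 + 18×312 = 24243
n = Σf = 89
Mean = 24243 / 89 = 272.3933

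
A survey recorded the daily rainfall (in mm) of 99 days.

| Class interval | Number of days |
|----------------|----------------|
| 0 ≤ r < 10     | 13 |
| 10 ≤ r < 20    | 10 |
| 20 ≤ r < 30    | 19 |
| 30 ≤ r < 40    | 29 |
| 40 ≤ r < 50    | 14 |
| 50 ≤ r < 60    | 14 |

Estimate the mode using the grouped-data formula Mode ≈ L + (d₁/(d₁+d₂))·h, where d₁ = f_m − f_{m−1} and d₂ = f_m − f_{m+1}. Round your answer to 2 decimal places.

34.00

Modal class: 30 ≤ r < 40 (highest frequency 29).
d₁ = 29 − 19 = 10, d₂ = 29 − 14 = 15
Mode ≈ 30 + (10/(10+15)) × 10 = 30 + 4.0000 = 34.0000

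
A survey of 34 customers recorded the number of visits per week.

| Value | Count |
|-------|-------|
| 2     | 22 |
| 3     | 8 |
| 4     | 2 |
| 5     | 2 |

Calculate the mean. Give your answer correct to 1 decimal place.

Values: 2, 3, 4, 5
Σfx = 22×2 + 8×3 + 2×4 + 2×5 = 86
n = Σf = 34
Mean = 86 / 34 = 2.5294

2.5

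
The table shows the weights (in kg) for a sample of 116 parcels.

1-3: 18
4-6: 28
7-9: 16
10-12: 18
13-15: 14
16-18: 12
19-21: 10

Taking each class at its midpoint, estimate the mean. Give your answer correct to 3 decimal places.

Midpoints: 2, 5, 8, 11, 14, 17, 20
Σfm = 18×2 + 28×5 + 16×8 + 18×11 + 14×14 + 12×17 + 10×20 = 1102
n = Σf = 116
Mean = 1102 / 116 = 9.5000

9.500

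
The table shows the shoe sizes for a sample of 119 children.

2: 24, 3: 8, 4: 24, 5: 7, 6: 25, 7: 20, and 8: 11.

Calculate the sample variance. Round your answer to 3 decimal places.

4.020

Values: 2, 3, 4, 5, 6, 7, 8
n = 119, Σfx = 581, mean = 4.8824
Σfx² = 3311
Σf(x − x̄)² = Σfx² − (Σfx)²/n = 3311 − 581²/119 = 474.3529
Sample variance = 474.3529 / 118 = 4.0199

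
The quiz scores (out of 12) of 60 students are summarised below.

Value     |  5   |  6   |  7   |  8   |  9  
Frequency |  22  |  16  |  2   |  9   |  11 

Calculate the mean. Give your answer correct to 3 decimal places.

Values: 5, 6, 7, 8, 9
Σfx = 22×5 + 16×6 + 2×7 + 9×8 + 11×9 = 391
n = Σf = 60
Mean = 391 / 60 = 6.5167

6.517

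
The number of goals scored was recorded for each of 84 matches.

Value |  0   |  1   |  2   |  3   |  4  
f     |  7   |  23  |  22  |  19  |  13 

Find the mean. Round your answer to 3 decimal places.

Values: 0, 1, 2, 3, 4
Σfx = 7×0 + 23×1 + 22×2 + 19×3 + 13×4 = 176
n = Σf = 84
Mean = 176 / 84 = 2.0952

2.095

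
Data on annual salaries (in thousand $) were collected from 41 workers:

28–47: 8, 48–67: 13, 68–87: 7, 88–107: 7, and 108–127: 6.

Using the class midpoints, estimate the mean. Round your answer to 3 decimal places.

72.622

Midpoints: 37.5, 57.5, 77.5, 97.5, 117.5
Σfm = 8×37.5 + 13×57.5 + 7×77.5 + 7×97.5 + 6×117.5 = 2977.5
n = Σf = 41
Mean = 2977.5 / 41 = 72.6220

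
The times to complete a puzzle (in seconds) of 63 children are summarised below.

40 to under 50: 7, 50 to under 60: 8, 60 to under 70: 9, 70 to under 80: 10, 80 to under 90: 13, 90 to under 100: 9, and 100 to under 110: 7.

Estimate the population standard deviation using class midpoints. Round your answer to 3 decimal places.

Midpoints: 45, 55, 65, 75, 85, 95, 105
n = 63, Σfm = 4785, mean = 75.9524
Σfm² = 384975
Σf(m − x̄)² = Σfm² − (Σfm)²/n = 384975 − 4785²/63 = 21542.8571
Population variance = 21542.8571 / 63 = 341.9501
Standard deviation = √341.9501 = 18.4919

18.492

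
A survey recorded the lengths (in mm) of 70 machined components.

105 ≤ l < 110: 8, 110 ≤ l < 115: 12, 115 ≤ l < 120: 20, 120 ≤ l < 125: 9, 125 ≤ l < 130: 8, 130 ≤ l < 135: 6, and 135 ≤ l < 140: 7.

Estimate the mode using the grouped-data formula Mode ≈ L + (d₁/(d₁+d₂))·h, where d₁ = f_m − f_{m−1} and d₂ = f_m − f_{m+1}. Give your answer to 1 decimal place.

Modal class: 115 ≤ l < 120 (highest frequency 20).
d₁ = 20 − 12 = 8, d₂ = 20 − 9 = 11
Mode ≈ 115 + (8/(8+11)) × 5 = 115 + 2.1053 = 117.1053

117.1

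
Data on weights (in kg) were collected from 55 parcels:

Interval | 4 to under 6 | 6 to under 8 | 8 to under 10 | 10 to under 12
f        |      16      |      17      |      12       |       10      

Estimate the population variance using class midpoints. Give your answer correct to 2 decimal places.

Midpoints: 5, 7, 9, 11
n = 55, Σfm = 417, mean = 7.5818
Σfm² = 3415
Σf(m − x̄)² = Σfm² − (Σfm)²/n = 3415 − 417²/55 = 253.3818
Population variance = 253.3818 / 55 = 4.6069

4.61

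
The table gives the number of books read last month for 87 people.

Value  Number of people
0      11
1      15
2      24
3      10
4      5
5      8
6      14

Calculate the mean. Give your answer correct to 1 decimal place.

Values: 0, 1, 2, 3, 4, 5, 6
Σfx = 11×0 + 15×1 + 24×2 + 10×3 + 5×4 + 8×5 + 14×6 = 237
n = Σf = 87
Mean = 237 / 87 = 2.7241

2.7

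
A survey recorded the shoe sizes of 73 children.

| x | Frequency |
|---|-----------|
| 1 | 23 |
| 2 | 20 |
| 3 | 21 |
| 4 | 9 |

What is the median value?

Cumulative frequencies: 23, 43, 64, 73
n = 73, so the median is the value in position (n+1)/2 = 37.
Position 37 falls at value 2.

2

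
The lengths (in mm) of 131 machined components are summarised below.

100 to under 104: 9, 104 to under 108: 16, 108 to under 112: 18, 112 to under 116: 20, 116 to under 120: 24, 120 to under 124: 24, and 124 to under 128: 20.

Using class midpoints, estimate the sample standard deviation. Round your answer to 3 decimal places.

7.358

Midpoints: 102, 106, 110, 114, 118, 122, 126
n = 131, Σfm = 15154, mean = 115.6794
Σfm² = 1760044
Σf(m − x̄)² = Σfm² − (Σfm)²/n = 1760044 − 15154²/131 = 7038.5344
Sample variance = 7038.5344 / 130 = 54.1426
Standard deviation = √54.1426 = 7.3582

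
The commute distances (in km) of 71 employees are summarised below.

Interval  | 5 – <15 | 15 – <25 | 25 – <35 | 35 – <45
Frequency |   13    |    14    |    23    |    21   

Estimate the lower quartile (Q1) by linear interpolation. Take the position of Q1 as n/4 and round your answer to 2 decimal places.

Cumulative frequencies: 13, 27, 50, 71
n = 71; position = n/4 = 17.75.
This falls in the class 15 – <25: L = 15, F = 13, f = 14, h = 10.
Lower quartile ≈ 15 + ((17.75 − 13) / 14) × 10 = 18.3929

18.39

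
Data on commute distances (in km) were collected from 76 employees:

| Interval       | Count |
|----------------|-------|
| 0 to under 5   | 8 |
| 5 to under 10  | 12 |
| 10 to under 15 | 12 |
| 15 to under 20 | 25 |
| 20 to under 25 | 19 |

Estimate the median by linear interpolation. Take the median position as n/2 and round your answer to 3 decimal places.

16.200

Cumulative frequencies: 8, 20, 32, 57, 76
n = 76; position = n/2 = 38.
This falls in the class 15 to under 20: L = 15, F = 32, f = 25, h = 5.
Median ≈ 15 + ((38 − 32) / 25) × 5 = 16.2000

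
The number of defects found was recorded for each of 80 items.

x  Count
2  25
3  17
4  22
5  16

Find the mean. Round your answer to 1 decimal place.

3.4

Values: 2, 3, 4, 5
Σfx = 25×2 + 17×3 + 22×4 + 16×5 = 269
n = Σf = 80
Mean = 269 / 80 = 3.3625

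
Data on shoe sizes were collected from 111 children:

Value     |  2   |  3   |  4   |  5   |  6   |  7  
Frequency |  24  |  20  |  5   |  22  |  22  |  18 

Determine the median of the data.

Cumulative frequencies: 24, 44, 49, 71, 93, 111
n = 111, so the median is the value in position (n+1)/2 = 56.
Position 56 falls at value 5.

5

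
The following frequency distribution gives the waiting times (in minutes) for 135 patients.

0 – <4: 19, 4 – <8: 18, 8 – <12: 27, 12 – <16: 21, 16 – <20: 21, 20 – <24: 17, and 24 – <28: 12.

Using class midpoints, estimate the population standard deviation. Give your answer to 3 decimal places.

7.390

Midpoints: 2, 6, 10, 14, 18, 22, 26
n = 135, Σfm = 1774, mean = 13.1407
Σfm² = 30684
Σf(m − x̄)² = Σfm² − (Σfm)²/n = 30684 − 1774²/135 = 7372.3259
Population variance = 7372.3259 / 135 = 54.6098
Standard deviation = √54.6098 = 7.3898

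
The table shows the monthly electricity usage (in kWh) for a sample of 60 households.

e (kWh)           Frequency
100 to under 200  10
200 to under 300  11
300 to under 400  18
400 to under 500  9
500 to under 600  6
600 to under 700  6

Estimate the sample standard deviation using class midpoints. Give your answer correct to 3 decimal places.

Midpoints: 150, 250, 350, 450, 550, 650
n = 60, Σfm = 21800, mean = 363.3333
Σfm² = 9290000
Σf(m − x̄)² = Σfm² − (Σfm)²/n = 9290000 − 21800²/60 = 1369333.3333
Sample variance = 1369333.3333 / 59 = 23209.0395
Standard deviation = √23209.0395 = 152.3451

152.345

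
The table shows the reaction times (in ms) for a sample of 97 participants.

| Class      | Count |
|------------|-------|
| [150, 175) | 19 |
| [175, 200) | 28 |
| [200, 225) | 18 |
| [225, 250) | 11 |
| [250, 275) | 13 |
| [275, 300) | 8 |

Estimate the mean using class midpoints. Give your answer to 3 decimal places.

Midpoints: 162.5, 187.5, 212.5, 237.5, 262.5, 287.5
Σfm = 19×162.5 + 28×187.5 + 18×212.5 + 11×237.5 + 13×262.5 + 8×287.5 = 20487.5
n = Σf = 97
Mean = 20487.5 / 97 = 211.2113

211.211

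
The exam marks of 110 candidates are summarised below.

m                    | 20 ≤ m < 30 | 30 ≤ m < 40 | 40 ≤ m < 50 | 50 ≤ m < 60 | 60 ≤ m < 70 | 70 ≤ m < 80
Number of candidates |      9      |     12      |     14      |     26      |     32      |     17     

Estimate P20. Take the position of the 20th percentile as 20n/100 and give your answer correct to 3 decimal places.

40.714

Cumulative frequencies: 9, 21, 35, 61, 93, 110
n = 110; position = 20n/100 = 22.
This falls in the class 40 ≤ m < 50: L = 40, F = 21, f = 14, h = 10.
20th percentile ≈ 40 + ((22 − 21) / 14) × 10 = 40.7143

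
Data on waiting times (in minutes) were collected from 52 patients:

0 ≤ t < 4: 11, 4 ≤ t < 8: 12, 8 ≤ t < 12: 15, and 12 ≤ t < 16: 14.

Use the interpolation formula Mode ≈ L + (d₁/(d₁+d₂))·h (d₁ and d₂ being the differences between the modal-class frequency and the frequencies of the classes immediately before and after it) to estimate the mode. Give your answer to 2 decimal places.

11.00

Modal class: 8 ≤ t < 12 (highest frequency 15).
d₁ = 15 − 12 = 3, d₂ = 15 − 14 = 1
Mode ≈ 8 + (3/(3+1)) × 4 = 8 + 3.0000 = 11.0000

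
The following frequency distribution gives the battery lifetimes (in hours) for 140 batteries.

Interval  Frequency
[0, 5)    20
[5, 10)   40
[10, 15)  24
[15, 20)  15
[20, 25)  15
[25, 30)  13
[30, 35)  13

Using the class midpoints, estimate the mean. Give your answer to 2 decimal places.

14.50

Midpoints: 2.5, 7.5, 12.5, 17.5, 22.5, 27.5, 32.5
Σfm = 20×2.5 + 40×7.5 + 24×12.5 + 15×17.5 + 15×22.5 + 13×27.5 + 13×32.5 = 2030
n = Σf = 140
Mean = 2030 / 140 = 14.5000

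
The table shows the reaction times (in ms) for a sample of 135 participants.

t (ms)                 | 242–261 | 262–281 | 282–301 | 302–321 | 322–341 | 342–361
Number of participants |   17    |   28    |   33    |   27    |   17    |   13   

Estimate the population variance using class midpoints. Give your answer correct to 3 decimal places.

880.900

Midpoints: 251.5, 271.5, 291.5, 311.5, 331.5, 351.5
n = 135, Σfm = 40112.5, mean = 297.1296
Σfm² = 12037533.75
Σf(m − x̄)² = Σfm² − (Σfm)²/n = 12037533.75 − 40112.5²/135 = 118921.4815
Population variance = 118921.4815 / 135 = 880.8999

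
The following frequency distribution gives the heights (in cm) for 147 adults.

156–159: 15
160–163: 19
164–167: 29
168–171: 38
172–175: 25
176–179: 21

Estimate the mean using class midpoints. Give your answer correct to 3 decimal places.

Midpoints: 157.5, 161.5, 165.5, 169.5, 173.5, 177.5
Σfm = 15×157.5 + 19×161.5 + 29×165.5 + 38×169.5 + 25×173.5 + 21×177.5 = 24736.5
n = Σf = 147
Mean = 24736.5 / 147 = 168.2755

168.276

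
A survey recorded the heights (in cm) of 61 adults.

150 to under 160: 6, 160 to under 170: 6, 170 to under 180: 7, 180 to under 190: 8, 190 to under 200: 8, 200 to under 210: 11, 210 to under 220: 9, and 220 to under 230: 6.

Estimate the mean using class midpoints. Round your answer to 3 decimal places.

192.213

Midpoints: 155, 165, 175, 185, 195, 205, 215, 225
Σfm = 6×155 + 6×165 + 7×175 + 8×185 + 8×195 + 11×205 + 9×215 + 6×225 = 11725
n = Σf = 61
Mean = 11725 / 61 = 192.2131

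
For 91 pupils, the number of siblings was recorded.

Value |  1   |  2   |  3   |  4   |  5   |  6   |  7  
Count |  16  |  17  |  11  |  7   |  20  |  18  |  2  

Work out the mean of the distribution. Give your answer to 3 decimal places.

3.659

Values: 1, 2, 3, 4, 5, 6, 7
Σfx = 16×1 + 17×2 + 11×3 + 7×4 + 20×5 + 18×6 + 2×7 = 333
n = Σf = 91
Mean = 333 / 91 = 3.6593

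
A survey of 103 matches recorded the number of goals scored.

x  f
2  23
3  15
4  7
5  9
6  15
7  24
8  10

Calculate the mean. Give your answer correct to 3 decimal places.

Values: 2, 3, 4, 5, 6, 7, 8
Σfx = 23×2 + 15×3 + 7×4 + 9×5 + 15×6 + 24×7 + 10×8 = 502
n = Σf = 103
Mean = 502 / 103 = 4.8738

4.874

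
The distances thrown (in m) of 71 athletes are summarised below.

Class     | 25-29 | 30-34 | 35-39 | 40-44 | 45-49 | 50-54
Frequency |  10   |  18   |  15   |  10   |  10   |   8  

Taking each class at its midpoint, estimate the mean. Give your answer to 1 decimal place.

Midpoints: 27, 32, 37, 42, 47, 52
Σfm = 10×27 + 18×32 + 15×37 + 10×42 + 10×47 + 8×52 = 2707
n = Σf = 71
Mean = 2707 / 71 = 38.1268

38.1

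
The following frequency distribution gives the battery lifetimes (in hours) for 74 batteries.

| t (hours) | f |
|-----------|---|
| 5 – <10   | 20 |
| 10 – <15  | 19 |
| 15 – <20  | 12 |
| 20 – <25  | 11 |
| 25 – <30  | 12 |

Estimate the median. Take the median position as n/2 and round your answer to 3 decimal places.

Cumulative frequencies: 20, 39, 51, 62, 74
n = 74; position = n/2 = 37.
This falls in the class 10 – <15: L = 10, F = 20, f = 19, h = 5.
Median ≈ 10 + ((37 − 20) / 19) × 5 = 14.4737

14.474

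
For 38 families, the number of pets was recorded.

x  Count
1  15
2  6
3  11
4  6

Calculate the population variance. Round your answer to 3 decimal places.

Values: 1, 2, 3, 4
n = 38, Σfx = 84, mean = 2.2105
Σfx² = 234
Σf(x − x̄)² = Σfx² − (Σfx)²/n = 234 − 84²/38 = 48.3158
Population variance = 48.3158 / 38 = 1.2715

1.271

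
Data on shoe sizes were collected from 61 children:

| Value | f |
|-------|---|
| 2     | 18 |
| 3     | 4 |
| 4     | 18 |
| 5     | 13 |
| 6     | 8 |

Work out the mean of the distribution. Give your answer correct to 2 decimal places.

Values: 2, 3, 4, 5, 6
Σfx = 18×2 + 4×3 + 18×4 + 13×5 + 8×6 = 233
n = Σf = 61
Mean = 233 / 61 = 3.8197

3.82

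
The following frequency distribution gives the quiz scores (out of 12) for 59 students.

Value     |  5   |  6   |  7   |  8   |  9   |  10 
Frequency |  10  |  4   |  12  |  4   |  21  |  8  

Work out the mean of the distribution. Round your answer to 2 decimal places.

Values: 5, 6, 7, 8, 9, 10
Σfx = 10×5 + 4×6 + 12×7 + 4×8 + 21×9 + 8×10 = 459
n = Σf = 59
Mean = 459 / 59 = 7.7797

7.78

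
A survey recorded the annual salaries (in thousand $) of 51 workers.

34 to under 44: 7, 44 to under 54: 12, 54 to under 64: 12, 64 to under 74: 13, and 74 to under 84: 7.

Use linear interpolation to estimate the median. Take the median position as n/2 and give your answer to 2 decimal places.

59.42

Cumulative frequencies: 7, 19, 31, 44, 51
n = 51; position = n/2 = 25.5.
This falls in the class 54 to under 64: L = 54, F = 19, f = 12, h = 10.
Median ≈ 54 + ((25.5 − 19) / 12) × 10 = 59.4167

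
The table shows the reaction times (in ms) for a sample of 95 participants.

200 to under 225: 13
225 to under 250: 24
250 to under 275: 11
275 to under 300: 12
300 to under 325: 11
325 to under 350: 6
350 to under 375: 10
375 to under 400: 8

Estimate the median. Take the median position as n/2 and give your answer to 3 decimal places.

Cumulative frequencies: 13, 37, 48, 60, 71, 77, 87, 95
n = 95; position = n/2 = 47.5.
This falls in the class 250 to under 275: L = 250, F = 37, f = 11, h = 25.
Median ≈ 250 + ((47.5 − 37) / 11) × 25 = 273.8636

273.864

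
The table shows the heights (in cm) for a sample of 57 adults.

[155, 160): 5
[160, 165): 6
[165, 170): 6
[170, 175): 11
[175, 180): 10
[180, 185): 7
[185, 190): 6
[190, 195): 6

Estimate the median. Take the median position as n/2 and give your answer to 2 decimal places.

175.25

Cumulative frequencies: 5, 11, 17, 28, 38, 45, 51, 57
n = 57; position = n/2 = 28.5.
This falls in the class [175, 180): L = 175, F = 28, f = 10, h = 5.
Median ≈ 175 + ((28.5 − 28) / 10) × 5 = 175.2500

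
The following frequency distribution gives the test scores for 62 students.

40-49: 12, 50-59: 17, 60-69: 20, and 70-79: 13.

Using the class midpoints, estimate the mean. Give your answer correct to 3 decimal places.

Midpoints: 44.5, 54.5, 64.5, 74.5
Σfm = 12×44.5 + 17×54.5 + 20×64.5 + 13×74.5 = 3719
n = Σf = 62
Mean = 3719 / 62 = 59.9839

59.984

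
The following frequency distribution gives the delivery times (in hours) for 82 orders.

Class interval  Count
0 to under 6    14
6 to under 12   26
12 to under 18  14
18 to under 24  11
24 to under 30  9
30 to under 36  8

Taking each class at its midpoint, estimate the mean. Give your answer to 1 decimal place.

Midpoints: 3, 9, 15, 21, 27, 33
Σfm = 14×3 + 26×9 + 14×15 + 11×21 + 9×27 + 8×33 = 1224
n = Σf = 82
Mean = 1224 / 82 = 14.9268

14.9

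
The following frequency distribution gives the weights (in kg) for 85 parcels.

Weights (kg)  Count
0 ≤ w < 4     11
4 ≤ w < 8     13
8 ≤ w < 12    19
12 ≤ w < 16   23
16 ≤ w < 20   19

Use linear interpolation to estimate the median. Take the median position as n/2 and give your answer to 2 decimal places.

Cumulative frequencies: 11, 24, 43, 66, 85
n = 85; position = n/2 = 42.5.
This falls in the class 8 ≤ w < 12: L = 8, F = 24, f = 19, h = 4.
Median ≈ 8 + ((42.5 − 24) / 19) × 4 = 11.8947

11.89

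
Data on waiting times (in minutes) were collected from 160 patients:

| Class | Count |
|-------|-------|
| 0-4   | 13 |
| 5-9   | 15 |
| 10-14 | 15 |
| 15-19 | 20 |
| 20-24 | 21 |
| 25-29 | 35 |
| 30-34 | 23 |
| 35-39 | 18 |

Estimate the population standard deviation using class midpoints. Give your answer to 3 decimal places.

Midpoints: 2, 7, 12, 17, 22, 27, 32, 37
n = 160, Σfm = 3460, mean = 21.6250
Σfm² = 92600
Σf(m − x̄)² = Σfm² − (Σfm)²/n = 92600 − 3460²/160 = 17777.5000
Population variance = 17777.5000 / 160 = 111.1094
Standard deviation = √111.1094 = 10.5408

10.541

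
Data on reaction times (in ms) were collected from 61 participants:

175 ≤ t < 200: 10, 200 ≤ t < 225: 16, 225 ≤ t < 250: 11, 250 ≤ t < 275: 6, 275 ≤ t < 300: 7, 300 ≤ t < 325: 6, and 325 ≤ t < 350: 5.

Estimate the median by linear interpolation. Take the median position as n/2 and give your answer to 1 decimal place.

235.2

Cumulative frequencies: 10, 26, 37, 43, 50, 56, 61
n = 61; position = n/2 = 30.5.
This falls in the class 225 ≤ t < 250: L = 225, F = 26, f = 11, h = 25.
Median ≈ 225 + ((30.5 − 26) / 11) × 25 = 235.2273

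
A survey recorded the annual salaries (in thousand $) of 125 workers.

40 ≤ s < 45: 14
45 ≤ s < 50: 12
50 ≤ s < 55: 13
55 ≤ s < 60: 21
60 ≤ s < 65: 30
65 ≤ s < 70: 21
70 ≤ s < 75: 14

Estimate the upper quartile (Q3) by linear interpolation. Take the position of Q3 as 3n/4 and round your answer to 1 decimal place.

65.9

Cumulative frequencies: 14, 26, 39, 60, 90, 111, 125
n = 125; position = 3n/4 = 93.75.
This falls in the class 65 ≤ s < 70: L = 65, F = 90, f = 21, h = 5.
Upper quartile ≈ 65 + ((93.75 − 90) / 21) × 5 = 65.8929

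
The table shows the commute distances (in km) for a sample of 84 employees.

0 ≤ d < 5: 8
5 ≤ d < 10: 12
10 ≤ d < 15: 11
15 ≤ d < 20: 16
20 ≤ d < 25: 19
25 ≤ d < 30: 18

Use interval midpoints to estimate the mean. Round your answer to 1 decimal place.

Midpoints: 2.5, 7.5, 12.5, 17.5, 22.5, 27.5
Σfm = 8×2.5 + 12×7.5 + 11×12.5 + 16×17.5 + 19×22.5 + 18×27.5 = 1450
n = Σf = 84
Mean = 1450 / 84 = 17.2619

17.3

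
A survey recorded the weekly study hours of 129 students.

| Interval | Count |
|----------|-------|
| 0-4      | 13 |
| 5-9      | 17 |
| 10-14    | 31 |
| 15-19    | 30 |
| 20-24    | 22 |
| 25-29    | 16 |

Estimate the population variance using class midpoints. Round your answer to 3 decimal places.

54.771

Midpoints: 2, 7, 12, 17, 22, 27
n = 129, Σfm = 1943, mean = 15.0620
Σfm² = 36331
Σf(m − x̄)² = Σfm² − (Σfm)²/n = 36331 − 1943²/129 = 7065.5039
Population variance = 7065.5039 / 129 = 54.7713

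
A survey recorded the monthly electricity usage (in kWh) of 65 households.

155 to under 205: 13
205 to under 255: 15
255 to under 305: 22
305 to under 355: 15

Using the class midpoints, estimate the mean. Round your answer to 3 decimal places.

Midpoints: 180, 230, 280, 330
Σfm = 13×180 + 15×230 + 22×280 + 15×330 = 16900
n = Σf = 65
Mean = 16900 / 65 = 260.0000

260.000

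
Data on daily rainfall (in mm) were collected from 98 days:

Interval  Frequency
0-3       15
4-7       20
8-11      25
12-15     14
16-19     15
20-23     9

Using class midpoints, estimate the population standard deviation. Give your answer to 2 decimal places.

6.13

Midpoints: 1.5, 5.5, 9.5, 13.5, 17.5, 21.5
n = 98, Σfm = 1015, mean = 10.3571
Σfm² = 14200.5
Σf(m − x̄)² = Σfm² − (Σfm)²/n = 14200.5 − 1015²/98 = 3688.0000
Population variance = 3688.0000 / 98 = 37.6327
Standard deviation = √37.6327 = 6.1345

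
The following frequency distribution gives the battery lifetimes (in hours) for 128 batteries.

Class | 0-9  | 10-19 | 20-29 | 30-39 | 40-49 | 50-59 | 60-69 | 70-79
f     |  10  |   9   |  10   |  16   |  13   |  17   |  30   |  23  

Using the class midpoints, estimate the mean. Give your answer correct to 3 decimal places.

47.859

Midpoints: 4.5, 14.5, 24.5, 34.5, 44.5, 54.5, 64.5, 74.5
Σfm = 10×4.5 + 9×14.5 + 10×24.5 + 16×34.5 + 13×44.5 + 17×54.5 + 30×64.5 + 23×74.5 = 6126
n = Σf = 128
Mean = 6126 / 128 = 47.8594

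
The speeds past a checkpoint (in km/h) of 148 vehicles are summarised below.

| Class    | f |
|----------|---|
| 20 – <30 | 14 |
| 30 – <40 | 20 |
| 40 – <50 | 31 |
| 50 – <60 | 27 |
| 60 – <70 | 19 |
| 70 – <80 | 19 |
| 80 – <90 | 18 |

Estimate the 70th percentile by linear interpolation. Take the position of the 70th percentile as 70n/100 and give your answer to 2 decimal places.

66.11

Cumulative frequencies: 14, 34, 65, 92, 111, 130, 148
n = 148; position = 70n/100 = 103.6.
This falls in the class 60 – <70: L = 60, F = 92, f = 19, h = 10.
70th percentile ≈ 60 + ((103.6 − 92) / 19) × 10 = 66.1053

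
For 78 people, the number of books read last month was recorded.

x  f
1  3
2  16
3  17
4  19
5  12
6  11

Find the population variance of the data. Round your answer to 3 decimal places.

2.008

Values: 1, 2, 3, 4, 5, 6
n = 78, Σfx = 288, mean = 3.6923
Σfx² = 1220
Σf(x − x̄)² = Σfx² − (Σfx)²/n = 1220 − 288²/78 = 156.6154
Population variance = 156.6154 / 78 = 2.0079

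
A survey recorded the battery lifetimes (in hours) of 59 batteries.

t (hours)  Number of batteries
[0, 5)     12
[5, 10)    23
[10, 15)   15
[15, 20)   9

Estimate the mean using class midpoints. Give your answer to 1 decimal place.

9.3

Midpoints: 2.5, 7.5, 12.5, 17.5
Σfm = 12×2.5 + 23×7.5 + 15×12.5 + 9×17.5 = 547.5
n = Σf = 59
Mean = 547.5 / 59 = 9.2797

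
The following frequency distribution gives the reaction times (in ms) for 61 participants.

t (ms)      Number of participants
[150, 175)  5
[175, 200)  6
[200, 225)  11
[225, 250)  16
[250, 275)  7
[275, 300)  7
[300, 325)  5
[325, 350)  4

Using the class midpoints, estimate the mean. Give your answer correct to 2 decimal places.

Midpoints: 162.5, 187.5, 212.5, 237.5, 262.5, 287.5, 312.5, 337.5
Σfm = 5×162.5 + 6×187.5 + 11×212.5 + 16×237.5 + 7×262.5 + 7×287.5 + 5×312.5 + 4×337.5 = 14837.5
n = Σf = 61
Mean = 14837.5 / 61 = 243.2377

243.24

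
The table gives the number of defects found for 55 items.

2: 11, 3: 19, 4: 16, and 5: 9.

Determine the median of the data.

3

Cumulative frequencies: 11, 30, 46, 55
n = 55, so the median is the value in position (n+1)/2 = 28.
Position 28 falls at value 3.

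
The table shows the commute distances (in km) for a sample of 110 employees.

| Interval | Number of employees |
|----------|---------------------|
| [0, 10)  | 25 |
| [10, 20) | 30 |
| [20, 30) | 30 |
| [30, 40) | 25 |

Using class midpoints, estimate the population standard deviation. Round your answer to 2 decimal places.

Midpoints: 5, 15, 25, 35
n = 110, Σfm = 2200, mean = 20.0000
Σfm² = 56750
Σf(m − x̄)² = Σfm² − (Σfm)²/n = 56750 − 2200²/110 = 12750.0000
Population variance = 12750.0000 / 110 = 115.9091
Standard deviation = √115.9091 = 10.7661

10.77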